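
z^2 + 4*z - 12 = (z - 2)*(z + 6)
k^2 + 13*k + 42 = (k + 6)*(k + 7)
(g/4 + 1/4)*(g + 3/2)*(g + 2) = g^3/4 + 9*g^2/8 + 13*g/8 + 3/4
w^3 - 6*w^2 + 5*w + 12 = (w - 4)*(w - 3)*(w + 1)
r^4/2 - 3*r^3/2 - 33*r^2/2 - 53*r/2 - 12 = (r/2 + 1/2)*(r - 8)*(r + 1)*(r + 3)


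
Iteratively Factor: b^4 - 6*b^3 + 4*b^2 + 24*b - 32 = (b - 4)*(b^3 - 2*b^2 - 4*b + 8) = (b - 4)*(b - 2)*(b^2 - 4) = (b - 4)*(b - 2)*(b + 2)*(b - 2)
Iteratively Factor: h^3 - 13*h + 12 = (h + 4)*(h^2 - 4*h + 3) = (h - 1)*(h + 4)*(h - 3)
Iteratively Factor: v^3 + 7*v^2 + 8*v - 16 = (v + 4)*(v^2 + 3*v - 4) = (v + 4)^2*(v - 1)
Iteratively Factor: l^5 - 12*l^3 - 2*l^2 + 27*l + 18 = (l + 1)*(l^4 - l^3 - 11*l^2 + 9*l + 18) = (l + 1)^2*(l^3 - 2*l^2 - 9*l + 18) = (l + 1)^2*(l + 3)*(l^2 - 5*l + 6) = (l - 3)*(l + 1)^2*(l + 3)*(l - 2)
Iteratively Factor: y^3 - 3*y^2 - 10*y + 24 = (y - 4)*(y^2 + y - 6) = (y - 4)*(y - 2)*(y + 3)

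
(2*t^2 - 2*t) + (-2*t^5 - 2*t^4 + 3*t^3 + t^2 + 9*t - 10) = -2*t^5 - 2*t^4 + 3*t^3 + 3*t^2 + 7*t - 10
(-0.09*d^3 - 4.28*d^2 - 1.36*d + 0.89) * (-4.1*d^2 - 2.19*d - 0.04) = 0.369*d^5 + 17.7451*d^4 + 14.9528*d^3 - 0.499399999999999*d^2 - 1.8947*d - 0.0356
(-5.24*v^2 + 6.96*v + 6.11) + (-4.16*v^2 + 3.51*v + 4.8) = -9.4*v^2 + 10.47*v + 10.91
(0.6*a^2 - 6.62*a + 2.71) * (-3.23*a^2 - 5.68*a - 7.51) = -1.938*a^4 + 17.9746*a^3 + 24.3423*a^2 + 34.3234*a - 20.3521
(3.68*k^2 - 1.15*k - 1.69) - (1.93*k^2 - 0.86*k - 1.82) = 1.75*k^2 - 0.29*k + 0.13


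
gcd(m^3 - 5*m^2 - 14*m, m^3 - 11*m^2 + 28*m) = m^2 - 7*m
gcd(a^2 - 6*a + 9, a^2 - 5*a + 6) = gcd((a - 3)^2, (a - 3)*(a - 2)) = a - 3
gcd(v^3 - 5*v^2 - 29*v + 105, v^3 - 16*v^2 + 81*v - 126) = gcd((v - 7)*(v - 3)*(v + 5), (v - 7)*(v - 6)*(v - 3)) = v^2 - 10*v + 21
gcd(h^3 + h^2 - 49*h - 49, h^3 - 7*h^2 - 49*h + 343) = h^2 - 49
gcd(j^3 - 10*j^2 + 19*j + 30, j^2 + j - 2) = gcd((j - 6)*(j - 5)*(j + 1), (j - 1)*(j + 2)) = 1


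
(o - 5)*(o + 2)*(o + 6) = o^3 + 3*o^2 - 28*o - 60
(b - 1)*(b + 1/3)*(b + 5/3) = b^3 + b^2 - 13*b/9 - 5/9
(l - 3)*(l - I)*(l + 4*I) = l^3 - 3*l^2 + 3*I*l^2 + 4*l - 9*I*l - 12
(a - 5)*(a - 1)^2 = a^3 - 7*a^2 + 11*a - 5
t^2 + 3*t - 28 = (t - 4)*(t + 7)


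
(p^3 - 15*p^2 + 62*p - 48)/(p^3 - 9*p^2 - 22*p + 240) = (p - 1)/(p + 5)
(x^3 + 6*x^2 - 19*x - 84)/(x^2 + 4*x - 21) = (x^2 - x - 12)/(x - 3)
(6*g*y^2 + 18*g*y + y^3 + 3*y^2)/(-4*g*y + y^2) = (6*g*y + 18*g + y^2 + 3*y)/(-4*g + y)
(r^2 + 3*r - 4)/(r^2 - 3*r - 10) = (-r^2 - 3*r + 4)/(-r^2 + 3*r + 10)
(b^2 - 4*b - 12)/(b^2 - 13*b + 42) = (b + 2)/(b - 7)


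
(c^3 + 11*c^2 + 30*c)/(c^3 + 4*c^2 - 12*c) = (c + 5)/(c - 2)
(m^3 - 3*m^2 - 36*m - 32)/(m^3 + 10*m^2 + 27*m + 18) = (m^2 - 4*m - 32)/(m^2 + 9*m + 18)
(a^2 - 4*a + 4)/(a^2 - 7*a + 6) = (a^2 - 4*a + 4)/(a^2 - 7*a + 6)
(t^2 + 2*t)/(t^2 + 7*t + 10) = t/(t + 5)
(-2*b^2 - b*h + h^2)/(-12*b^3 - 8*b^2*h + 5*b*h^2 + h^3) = 1/(6*b + h)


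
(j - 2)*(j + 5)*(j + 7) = j^3 + 10*j^2 + 11*j - 70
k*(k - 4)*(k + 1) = k^3 - 3*k^2 - 4*k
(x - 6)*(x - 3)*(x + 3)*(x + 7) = x^4 + x^3 - 51*x^2 - 9*x + 378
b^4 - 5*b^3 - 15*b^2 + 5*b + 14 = (b - 7)*(b - 1)*(b + 1)*(b + 2)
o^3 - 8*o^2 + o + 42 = (o - 7)*(o - 3)*(o + 2)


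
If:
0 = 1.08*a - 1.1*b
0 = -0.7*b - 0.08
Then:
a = -0.12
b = -0.11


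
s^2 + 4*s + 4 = (s + 2)^2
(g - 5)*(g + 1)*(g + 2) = g^3 - 2*g^2 - 13*g - 10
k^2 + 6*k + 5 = (k + 1)*(k + 5)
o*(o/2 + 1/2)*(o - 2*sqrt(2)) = o^3/2 - sqrt(2)*o^2 + o^2/2 - sqrt(2)*o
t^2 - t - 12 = (t - 4)*(t + 3)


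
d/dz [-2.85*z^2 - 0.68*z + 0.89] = -5.7*z - 0.68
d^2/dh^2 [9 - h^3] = -6*h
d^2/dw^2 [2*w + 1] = 0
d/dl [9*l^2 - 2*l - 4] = 18*l - 2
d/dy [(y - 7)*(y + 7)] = 2*y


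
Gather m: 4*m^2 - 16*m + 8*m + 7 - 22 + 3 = 4*m^2 - 8*m - 12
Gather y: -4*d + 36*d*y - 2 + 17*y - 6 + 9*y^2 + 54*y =-4*d + 9*y^2 + y*(36*d + 71) - 8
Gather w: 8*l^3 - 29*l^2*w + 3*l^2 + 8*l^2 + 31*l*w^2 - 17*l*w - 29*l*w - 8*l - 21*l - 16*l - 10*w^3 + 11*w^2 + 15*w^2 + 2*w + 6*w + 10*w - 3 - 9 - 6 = 8*l^3 + 11*l^2 - 45*l - 10*w^3 + w^2*(31*l + 26) + w*(-29*l^2 - 46*l + 18) - 18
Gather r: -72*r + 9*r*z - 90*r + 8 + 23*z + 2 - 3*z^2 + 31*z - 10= r*(9*z - 162) - 3*z^2 + 54*z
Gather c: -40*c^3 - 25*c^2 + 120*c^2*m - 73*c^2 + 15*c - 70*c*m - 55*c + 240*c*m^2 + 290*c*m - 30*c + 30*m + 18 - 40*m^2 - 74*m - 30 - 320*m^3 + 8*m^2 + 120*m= -40*c^3 + c^2*(120*m - 98) + c*(240*m^2 + 220*m - 70) - 320*m^3 - 32*m^2 + 76*m - 12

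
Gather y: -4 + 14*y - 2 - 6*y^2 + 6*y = -6*y^2 + 20*y - 6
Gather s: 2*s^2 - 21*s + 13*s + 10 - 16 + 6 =2*s^2 - 8*s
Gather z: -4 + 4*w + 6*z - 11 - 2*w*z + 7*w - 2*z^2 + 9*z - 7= 11*w - 2*z^2 + z*(15 - 2*w) - 22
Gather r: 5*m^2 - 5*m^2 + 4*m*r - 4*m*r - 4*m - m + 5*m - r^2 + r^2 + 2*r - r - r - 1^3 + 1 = 0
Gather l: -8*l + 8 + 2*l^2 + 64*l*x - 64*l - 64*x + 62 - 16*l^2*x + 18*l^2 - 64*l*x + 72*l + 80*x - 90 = l^2*(20 - 16*x) + 16*x - 20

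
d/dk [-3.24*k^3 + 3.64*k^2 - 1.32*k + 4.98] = -9.72*k^2 + 7.28*k - 1.32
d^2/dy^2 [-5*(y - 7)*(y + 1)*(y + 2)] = 40 - 30*y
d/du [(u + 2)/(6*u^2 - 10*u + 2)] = (-3*u^2 - 12*u + 11)/(2*(9*u^4 - 30*u^3 + 31*u^2 - 10*u + 1))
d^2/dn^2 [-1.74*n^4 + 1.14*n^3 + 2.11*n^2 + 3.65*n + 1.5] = -20.88*n^2 + 6.84*n + 4.22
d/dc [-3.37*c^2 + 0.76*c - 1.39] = 0.76 - 6.74*c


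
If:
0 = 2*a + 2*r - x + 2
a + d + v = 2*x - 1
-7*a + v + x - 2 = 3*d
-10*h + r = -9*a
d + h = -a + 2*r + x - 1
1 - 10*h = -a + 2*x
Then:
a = -119/516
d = 821/1032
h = -73/344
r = -2/43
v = 1369/1032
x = 373/258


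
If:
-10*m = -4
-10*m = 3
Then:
No Solution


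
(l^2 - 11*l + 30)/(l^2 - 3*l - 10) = (l - 6)/(l + 2)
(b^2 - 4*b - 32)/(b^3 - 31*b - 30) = (-b^2 + 4*b + 32)/(-b^3 + 31*b + 30)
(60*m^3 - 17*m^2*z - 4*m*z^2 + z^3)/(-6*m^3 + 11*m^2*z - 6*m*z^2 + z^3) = (-20*m^2 - m*z + z^2)/(2*m^2 - 3*m*z + z^2)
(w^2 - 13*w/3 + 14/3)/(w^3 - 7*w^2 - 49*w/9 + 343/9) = 3*(w - 2)/(3*w^2 - 14*w - 49)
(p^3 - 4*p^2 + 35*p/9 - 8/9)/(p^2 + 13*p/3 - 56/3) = (3*p^2 - 4*p + 1)/(3*(p + 7))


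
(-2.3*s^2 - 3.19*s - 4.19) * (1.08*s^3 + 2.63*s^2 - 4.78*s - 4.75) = -2.484*s^5 - 9.4942*s^4 - 1.9209*s^3 + 15.1535*s^2 + 35.1807*s + 19.9025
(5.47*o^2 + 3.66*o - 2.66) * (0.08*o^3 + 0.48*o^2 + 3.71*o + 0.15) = 0.4376*o^5 + 2.9184*o^4 + 21.8377*o^3 + 13.1223*o^2 - 9.3196*o - 0.399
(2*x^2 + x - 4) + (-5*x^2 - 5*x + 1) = -3*x^2 - 4*x - 3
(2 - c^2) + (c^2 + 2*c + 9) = 2*c + 11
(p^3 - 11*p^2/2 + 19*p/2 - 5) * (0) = 0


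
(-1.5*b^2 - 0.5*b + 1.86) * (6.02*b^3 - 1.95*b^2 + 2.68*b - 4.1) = -9.03*b^5 - 0.085*b^4 + 8.1522*b^3 + 1.183*b^2 + 7.0348*b - 7.626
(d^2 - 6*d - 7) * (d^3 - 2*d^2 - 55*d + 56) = d^5 - 8*d^4 - 50*d^3 + 400*d^2 + 49*d - 392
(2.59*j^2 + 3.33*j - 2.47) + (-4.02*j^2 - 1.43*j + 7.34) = -1.43*j^2 + 1.9*j + 4.87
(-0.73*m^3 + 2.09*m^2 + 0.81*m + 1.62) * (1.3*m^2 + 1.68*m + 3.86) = -0.949*m^5 + 1.4906*m^4 + 1.7464*m^3 + 11.5342*m^2 + 5.8482*m + 6.2532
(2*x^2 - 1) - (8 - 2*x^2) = 4*x^2 - 9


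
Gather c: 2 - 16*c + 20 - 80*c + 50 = 72 - 96*c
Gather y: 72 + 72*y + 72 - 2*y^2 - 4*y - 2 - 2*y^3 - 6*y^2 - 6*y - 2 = -2*y^3 - 8*y^2 + 62*y + 140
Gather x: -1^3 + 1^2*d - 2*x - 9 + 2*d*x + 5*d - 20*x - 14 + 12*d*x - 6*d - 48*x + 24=x*(14*d - 70)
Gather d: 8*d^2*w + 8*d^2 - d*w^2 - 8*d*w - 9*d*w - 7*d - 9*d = d^2*(8*w + 8) + d*(-w^2 - 17*w - 16)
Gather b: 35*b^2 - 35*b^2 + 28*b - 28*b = 0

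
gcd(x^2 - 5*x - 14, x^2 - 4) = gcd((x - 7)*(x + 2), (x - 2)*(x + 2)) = x + 2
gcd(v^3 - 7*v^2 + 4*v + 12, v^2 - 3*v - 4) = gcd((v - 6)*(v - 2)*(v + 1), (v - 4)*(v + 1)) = v + 1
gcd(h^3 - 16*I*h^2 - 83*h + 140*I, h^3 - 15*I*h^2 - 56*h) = h - 7*I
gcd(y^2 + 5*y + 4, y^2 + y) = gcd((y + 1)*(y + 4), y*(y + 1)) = y + 1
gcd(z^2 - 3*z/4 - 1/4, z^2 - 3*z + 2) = z - 1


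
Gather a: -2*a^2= -2*a^2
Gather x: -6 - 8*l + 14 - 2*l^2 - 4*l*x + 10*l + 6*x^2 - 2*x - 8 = -2*l^2 + 2*l + 6*x^2 + x*(-4*l - 2)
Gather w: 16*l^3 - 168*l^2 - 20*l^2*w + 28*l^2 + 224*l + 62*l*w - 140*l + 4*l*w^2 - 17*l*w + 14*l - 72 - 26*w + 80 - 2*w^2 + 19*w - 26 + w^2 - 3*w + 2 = 16*l^3 - 140*l^2 + 98*l + w^2*(4*l - 1) + w*(-20*l^2 + 45*l - 10) - 16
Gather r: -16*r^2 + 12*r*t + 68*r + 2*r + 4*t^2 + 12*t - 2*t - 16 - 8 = -16*r^2 + r*(12*t + 70) + 4*t^2 + 10*t - 24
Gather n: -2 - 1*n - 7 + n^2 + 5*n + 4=n^2 + 4*n - 5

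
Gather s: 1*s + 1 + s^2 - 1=s^2 + s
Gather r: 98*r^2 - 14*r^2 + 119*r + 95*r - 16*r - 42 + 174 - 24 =84*r^2 + 198*r + 108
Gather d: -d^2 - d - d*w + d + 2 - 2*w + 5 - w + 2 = -d^2 - d*w - 3*w + 9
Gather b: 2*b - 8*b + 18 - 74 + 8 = -6*b - 48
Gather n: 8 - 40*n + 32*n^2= 32*n^2 - 40*n + 8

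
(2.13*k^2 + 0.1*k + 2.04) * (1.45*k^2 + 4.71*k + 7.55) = 3.0885*k^4 + 10.1773*k^3 + 19.5105*k^2 + 10.3634*k + 15.402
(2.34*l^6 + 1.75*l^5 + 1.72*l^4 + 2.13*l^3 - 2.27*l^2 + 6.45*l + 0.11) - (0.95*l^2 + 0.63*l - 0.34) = 2.34*l^6 + 1.75*l^5 + 1.72*l^4 + 2.13*l^3 - 3.22*l^2 + 5.82*l + 0.45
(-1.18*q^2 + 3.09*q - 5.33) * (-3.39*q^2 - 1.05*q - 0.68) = 4.0002*q^4 - 9.2361*q^3 + 15.6266*q^2 + 3.4953*q + 3.6244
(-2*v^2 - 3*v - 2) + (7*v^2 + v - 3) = 5*v^2 - 2*v - 5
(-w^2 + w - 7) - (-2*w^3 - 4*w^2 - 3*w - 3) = 2*w^3 + 3*w^2 + 4*w - 4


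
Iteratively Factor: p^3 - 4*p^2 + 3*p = (p - 3)*(p^2 - p) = (p - 3)*(p - 1)*(p)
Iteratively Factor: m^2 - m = (m - 1)*(m)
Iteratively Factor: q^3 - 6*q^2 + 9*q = (q)*(q^2 - 6*q + 9) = q*(q - 3)*(q - 3)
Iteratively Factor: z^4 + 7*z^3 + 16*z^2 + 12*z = (z + 2)*(z^3 + 5*z^2 + 6*z) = (z + 2)*(z + 3)*(z^2 + 2*z) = (z + 2)^2*(z + 3)*(z)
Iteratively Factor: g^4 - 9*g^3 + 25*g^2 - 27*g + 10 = (g - 2)*(g^3 - 7*g^2 + 11*g - 5) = (g - 2)*(g - 1)*(g^2 - 6*g + 5) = (g - 2)*(g - 1)^2*(g - 5)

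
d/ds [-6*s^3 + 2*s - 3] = 2 - 18*s^2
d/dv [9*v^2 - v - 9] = 18*v - 1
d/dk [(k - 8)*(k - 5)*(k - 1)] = 3*k^2 - 28*k + 53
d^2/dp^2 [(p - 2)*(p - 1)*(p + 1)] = 6*p - 4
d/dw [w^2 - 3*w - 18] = 2*w - 3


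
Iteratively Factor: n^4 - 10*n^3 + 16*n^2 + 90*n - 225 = (n - 3)*(n^3 - 7*n^2 - 5*n + 75) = (n - 5)*(n - 3)*(n^2 - 2*n - 15) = (n - 5)^2*(n - 3)*(n + 3)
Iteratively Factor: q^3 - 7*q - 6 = (q + 1)*(q^2 - q - 6) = (q + 1)*(q + 2)*(q - 3)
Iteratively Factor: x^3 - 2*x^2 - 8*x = (x + 2)*(x^2 - 4*x) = (x - 4)*(x + 2)*(x)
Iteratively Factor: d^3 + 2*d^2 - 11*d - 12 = (d + 1)*(d^2 + d - 12) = (d + 1)*(d + 4)*(d - 3)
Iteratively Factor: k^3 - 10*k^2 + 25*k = (k - 5)*(k^2 - 5*k) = k*(k - 5)*(k - 5)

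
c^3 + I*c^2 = c^2*(c + I)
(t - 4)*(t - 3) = t^2 - 7*t + 12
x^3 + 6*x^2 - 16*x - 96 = (x - 4)*(x + 4)*(x + 6)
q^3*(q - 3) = q^4 - 3*q^3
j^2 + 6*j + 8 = (j + 2)*(j + 4)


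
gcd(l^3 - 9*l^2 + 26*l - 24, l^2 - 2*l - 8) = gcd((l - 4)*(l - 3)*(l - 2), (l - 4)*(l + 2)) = l - 4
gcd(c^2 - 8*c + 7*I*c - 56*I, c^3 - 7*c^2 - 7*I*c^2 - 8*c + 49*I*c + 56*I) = c - 8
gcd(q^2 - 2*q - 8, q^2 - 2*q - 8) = q^2 - 2*q - 8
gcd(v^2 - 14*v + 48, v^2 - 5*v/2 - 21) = v - 6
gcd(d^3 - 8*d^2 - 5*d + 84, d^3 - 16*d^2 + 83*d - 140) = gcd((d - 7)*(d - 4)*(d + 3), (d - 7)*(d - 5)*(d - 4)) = d^2 - 11*d + 28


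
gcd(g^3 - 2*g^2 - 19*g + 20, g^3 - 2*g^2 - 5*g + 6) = g - 1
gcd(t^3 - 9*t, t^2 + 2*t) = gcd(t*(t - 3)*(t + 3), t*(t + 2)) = t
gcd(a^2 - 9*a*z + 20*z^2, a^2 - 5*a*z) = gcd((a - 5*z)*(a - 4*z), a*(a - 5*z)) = -a + 5*z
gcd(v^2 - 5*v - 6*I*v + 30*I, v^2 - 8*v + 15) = v - 5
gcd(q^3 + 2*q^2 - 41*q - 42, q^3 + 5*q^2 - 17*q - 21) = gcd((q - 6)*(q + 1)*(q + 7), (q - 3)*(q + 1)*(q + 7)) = q^2 + 8*q + 7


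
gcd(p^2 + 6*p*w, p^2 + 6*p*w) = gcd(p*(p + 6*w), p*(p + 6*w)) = p^2 + 6*p*w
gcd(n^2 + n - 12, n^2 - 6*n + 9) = n - 3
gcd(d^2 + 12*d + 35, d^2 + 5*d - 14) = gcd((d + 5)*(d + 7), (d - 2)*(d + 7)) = d + 7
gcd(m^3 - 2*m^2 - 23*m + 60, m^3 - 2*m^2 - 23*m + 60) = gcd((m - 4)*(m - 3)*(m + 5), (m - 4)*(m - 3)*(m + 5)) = m^3 - 2*m^2 - 23*m + 60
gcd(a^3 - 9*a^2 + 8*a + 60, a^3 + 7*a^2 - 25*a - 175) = a - 5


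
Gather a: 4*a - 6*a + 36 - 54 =-2*a - 18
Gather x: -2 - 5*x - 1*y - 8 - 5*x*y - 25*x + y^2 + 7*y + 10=x*(-5*y - 30) + y^2 + 6*y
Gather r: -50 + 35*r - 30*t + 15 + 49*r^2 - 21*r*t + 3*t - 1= 49*r^2 + r*(35 - 21*t) - 27*t - 36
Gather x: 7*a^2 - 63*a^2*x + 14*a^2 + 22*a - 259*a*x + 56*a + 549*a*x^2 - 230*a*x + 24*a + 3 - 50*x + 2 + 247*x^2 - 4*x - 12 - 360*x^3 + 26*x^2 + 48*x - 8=21*a^2 + 102*a - 360*x^3 + x^2*(549*a + 273) + x*(-63*a^2 - 489*a - 6) - 15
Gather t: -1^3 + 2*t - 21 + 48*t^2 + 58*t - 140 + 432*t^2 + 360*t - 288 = 480*t^2 + 420*t - 450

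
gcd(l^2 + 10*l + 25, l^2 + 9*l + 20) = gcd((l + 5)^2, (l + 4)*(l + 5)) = l + 5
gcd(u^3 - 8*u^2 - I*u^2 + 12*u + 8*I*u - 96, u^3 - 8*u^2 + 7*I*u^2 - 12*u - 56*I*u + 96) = u^2 + u*(-8 + 3*I) - 24*I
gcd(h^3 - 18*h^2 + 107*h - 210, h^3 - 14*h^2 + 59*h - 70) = h^2 - 12*h + 35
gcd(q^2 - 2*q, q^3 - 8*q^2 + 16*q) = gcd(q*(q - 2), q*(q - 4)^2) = q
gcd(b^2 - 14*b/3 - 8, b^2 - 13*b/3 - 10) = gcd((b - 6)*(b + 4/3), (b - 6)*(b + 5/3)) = b - 6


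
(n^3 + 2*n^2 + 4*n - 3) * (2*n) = 2*n^4 + 4*n^3 + 8*n^2 - 6*n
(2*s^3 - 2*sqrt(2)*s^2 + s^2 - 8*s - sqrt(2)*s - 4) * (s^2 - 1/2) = 2*s^5 - 2*sqrt(2)*s^4 + s^4 - 9*s^3 - sqrt(2)*s^3 - 9*s^2/2 + sqrt(2)*s^2 + sqrt(2)*s/2 + 4*s + 2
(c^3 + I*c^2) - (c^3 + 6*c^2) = -6*c^2 + I*c^2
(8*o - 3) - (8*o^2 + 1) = -8*o^2 + 8*o - 4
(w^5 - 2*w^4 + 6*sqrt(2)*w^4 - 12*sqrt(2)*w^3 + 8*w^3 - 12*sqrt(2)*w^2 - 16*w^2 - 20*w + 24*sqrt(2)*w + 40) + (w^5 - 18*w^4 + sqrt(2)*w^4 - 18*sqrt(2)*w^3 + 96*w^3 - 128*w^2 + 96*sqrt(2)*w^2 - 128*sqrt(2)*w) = 2*w^5 - 20*w^4 + 7*sqrt(2)*w^4 - 30*sqrt(2)*w^3 + 104*w^3 - 144*w^2 + 84*sqrt(2)*w^2 - 104*sqrt(2)*w - 20*w + 40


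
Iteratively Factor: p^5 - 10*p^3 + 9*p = (p)*(p^4 - 10*p^2 + 9) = p*(p + 1)*(p^3 - p^2 - 9*p + 9) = p*(p - 3)*(p + 1)*(p^2 + 2*p - 3) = p*(p - 3)*(p - 1)*(p + 1)*(p + 3)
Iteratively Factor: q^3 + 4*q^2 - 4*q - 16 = (q + 2)*(q^2 + 2*q - 8) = (q + 2)*(q + 4)*(q - 2)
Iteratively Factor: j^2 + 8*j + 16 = (j + 4)*(j + 4)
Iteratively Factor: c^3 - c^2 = (c)*(c^2 - c) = c^2*(c - 1)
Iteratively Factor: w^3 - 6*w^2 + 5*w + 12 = (w - 4)*(w^2 - 2*w - 3) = (w - 4)*(w + 1)*(w - 3)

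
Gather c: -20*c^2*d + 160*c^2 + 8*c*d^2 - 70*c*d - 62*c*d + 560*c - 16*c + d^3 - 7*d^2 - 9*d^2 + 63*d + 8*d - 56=c^2*(160 - 20*d) + c*(8*d^2 - 132*d + 544) + d^3 - 16*d^2 + 71*d - 56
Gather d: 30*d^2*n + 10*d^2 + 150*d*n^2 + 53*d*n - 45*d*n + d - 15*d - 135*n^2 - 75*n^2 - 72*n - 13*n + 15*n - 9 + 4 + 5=d^2*(30*n + 10) + d*(150*n^2 + 8*n - 14) - 210*n^2 - 70*n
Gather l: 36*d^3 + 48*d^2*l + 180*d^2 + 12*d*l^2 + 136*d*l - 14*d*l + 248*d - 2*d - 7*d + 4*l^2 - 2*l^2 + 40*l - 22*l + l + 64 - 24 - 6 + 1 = 36*d^3 + 180*d^2 + 239*d + l^2*(12*d + 2) + l*(48*d^2 + 122*d + 19) + 35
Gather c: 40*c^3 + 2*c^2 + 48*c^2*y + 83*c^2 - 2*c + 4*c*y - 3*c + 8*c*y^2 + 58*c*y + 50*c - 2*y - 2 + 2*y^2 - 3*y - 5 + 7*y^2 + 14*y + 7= 40*c^3 + c^2*(48*y + 85) + c*(8*y^2 + 62*y + 45) + 9*y^2 + 9*y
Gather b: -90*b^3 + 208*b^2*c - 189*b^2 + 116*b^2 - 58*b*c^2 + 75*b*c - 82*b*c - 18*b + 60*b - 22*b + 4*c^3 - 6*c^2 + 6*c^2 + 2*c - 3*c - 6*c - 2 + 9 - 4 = -90*b^3 + b^2*(208*c - 73) + b*(-58*c^2 - 7*c + 20) + 4*c^3 - 7*c + 3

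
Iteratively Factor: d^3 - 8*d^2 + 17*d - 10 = (d - 5)*(d^2 - 3*d + 2) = (d - 5)*(d - 2)*(d - 1)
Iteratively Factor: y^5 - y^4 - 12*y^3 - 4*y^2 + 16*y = (y + 2)*(y^4 - 3*y^3 - 6*y^2 + 8*y) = y*(y + 2)*(y^3 - 3*y^2 - 6*y + 8) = y*(y - 1)*(y + 2)*(y^2 - 2*y - 8) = y*(y - 1)*(y + 2)^2*(y - 4)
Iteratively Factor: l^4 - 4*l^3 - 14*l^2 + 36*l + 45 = (l - 5)*(l^3 + l^2 - 9*l - 9) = (l - 5)*(l - 3)*(l^2 + 4*l + 3) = (l - 5)*(l - 3)*(l + 1)*(l + 3)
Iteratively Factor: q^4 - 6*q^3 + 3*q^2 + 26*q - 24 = (q + 2)*(q^3 - 8*q^2 + 19*q - 12) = (q - 1)*(q + 2)*(q^2 - 7*q + 12) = (q - 4)*(q - 1)*(q + 2)*(q - 3)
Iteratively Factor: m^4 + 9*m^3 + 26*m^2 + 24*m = (m + 3)*(m^3 + 6*m^2 + 8*m) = (m + 3)*(m + 4)*(m^2 + 2*m) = (m + 2)*(m + 3)*(m + 4)*(m)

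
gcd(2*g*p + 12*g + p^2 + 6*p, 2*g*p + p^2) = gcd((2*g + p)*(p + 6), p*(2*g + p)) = 2*g + p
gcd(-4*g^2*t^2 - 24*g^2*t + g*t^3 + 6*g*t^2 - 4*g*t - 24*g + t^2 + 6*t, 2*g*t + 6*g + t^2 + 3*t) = 1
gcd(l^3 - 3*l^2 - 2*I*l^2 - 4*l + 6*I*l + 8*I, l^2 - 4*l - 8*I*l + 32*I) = l - 4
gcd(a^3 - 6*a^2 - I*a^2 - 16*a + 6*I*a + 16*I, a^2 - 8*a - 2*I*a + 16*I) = a - 8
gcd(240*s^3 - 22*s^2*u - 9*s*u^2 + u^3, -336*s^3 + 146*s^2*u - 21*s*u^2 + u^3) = 48*s^2 - 14*s*u + u^2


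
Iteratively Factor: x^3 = (x)*(x^2) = x^2*(x)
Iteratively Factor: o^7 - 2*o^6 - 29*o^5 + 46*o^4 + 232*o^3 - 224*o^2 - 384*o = (o - 2)*(o^6 - 29*o^4 - 12*o^3 + 208*o^2 + 192*o) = o*(o - 2)*(o^5 - 29*o^3 - 12*o^2 + 208*o + 192) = o*(o - 2)*(o + 4)*(o^4 - 4*o^3 - 13*o^2 + 40*o + 48) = o*(o - 2)*(o + 3)*(o + 4)*(o^3 - 7*o^2 + 8*o + 16) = o*(o - 4)*(o - 2)*(o + 3)*(o + 4)*(o^2 - 3*o - 4) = o*(o - 4)*(o - 2)*(o + 1)*(o + 3)*(o + 4)*(o - 4)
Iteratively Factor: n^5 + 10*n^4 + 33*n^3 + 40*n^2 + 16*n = (n + 1)*(n^4 + 9*n^3 + 24*n^2 + 16*n) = (n + 1)*(n + 4)*(n^3 + 5*n^2 + 4*n) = n*(n + 1)*(n + 4)*(n^2 + 5*n + 4) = n*(n + 1)^2*(n + 4)*(n + 4)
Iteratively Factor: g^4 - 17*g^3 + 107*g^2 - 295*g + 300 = (g - 5)*(g^3 - 12*g^2 + 47*g - 60) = (g - 5)*(g - 3)*(g^2 - 9*g + 20) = (g - 5)^2*(g - 3)*(g - 4)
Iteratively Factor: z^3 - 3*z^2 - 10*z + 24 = (z - 4)*(z^2 + z - 6) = (z - 4)*(z + 3)*(z - 2)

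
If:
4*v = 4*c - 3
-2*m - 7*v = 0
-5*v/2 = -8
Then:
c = 79/20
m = -56/5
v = 16/5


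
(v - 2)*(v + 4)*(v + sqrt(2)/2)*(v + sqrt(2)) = v^4 + 2*v^3 + 3*sqrt(2)*v^3/2 - 7*v^2 + 3*sqrt(2)*v^2 - 12*sqrt(2)*v + 2*v - 8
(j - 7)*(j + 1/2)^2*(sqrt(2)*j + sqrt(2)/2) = sqrt(2)*j^4 - 11*sqrt(2)*j^3/2 - 39*sqrt(2)*j^2/4 - 41*sqrt(2)*j/8 - 7*sqrt(2)/8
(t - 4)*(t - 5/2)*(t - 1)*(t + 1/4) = t^4 - 29*t^3/4 + 117*t^2/8 - 47*t/8 - 5/2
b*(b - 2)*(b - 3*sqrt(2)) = b^3 - 3*sqrt(2)*b^2 - 2*b^2 + 6*sqrt(2)*b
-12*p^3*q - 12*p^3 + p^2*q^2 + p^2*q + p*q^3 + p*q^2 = (-3*p + q)*(4*p + q)*(p*q + p)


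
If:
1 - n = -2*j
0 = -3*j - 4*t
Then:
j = -4*t/3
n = 1 - 8*t/3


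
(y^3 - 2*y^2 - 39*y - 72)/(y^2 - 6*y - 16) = (y^2 + 6*y + 9)/(y + 2)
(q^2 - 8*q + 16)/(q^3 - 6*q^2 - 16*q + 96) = (q - 4)/(q^2 - 2*q - 24)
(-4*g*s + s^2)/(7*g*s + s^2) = (-4*g + s)/(7*g + s)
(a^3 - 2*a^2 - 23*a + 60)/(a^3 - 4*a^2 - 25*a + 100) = (a - 3)/(a - 5)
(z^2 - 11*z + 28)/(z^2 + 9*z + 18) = (z^2 - 11*z + 28)/(z^2 + 9*z + 18)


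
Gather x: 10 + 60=70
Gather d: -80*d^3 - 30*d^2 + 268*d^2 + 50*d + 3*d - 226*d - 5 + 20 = -80*d^3 + 238*d^2 - 173*d + 15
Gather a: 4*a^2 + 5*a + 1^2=4*a^2 + 5*a + 1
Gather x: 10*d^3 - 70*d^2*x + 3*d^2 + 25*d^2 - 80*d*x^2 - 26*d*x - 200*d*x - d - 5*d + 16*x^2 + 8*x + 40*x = 10*d^3 + 28*d^2 - 6*d + x^2*(16 - 80*d) + x*(-70*d^2 - 226*d + 48)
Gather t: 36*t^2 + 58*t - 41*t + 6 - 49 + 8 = 36*t^2 + 17*t - 35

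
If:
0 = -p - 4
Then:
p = -4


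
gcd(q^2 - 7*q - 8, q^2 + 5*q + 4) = q + 1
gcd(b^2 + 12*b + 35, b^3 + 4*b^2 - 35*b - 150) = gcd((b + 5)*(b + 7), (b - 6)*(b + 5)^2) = b + 5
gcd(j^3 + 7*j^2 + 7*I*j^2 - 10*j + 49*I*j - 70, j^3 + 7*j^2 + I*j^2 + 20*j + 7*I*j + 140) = j^2 + j*(7 + 5*I) + 35*I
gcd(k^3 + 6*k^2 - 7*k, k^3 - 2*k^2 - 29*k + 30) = k - 1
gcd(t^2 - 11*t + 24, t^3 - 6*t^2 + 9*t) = t - 3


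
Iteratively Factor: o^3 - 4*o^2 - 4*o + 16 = (o - 4)*(o^2 - 4) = (o - 4)*(o - 2)*(o + 2)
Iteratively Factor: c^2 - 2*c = (c - 2)*(c)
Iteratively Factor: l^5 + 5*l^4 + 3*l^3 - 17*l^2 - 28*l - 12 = (l - 2)*(l^4 + 7*l^3 + 17*l^2 + 17*l + 6) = (l - 2)*(l + 1)*(l^3 + 6*l^2 + 11*l + 6) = (l - 2)*(l + 1)*(l + 2)*(l^2 + 4*l + 3) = (l - 2)*(l + 1)*(l + 2)*(l + 3)*(l + 1)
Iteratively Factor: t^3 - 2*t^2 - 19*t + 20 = (t - 5)*(t^2 + 3*t - 4) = (t - 5)*(t + 4)*(t - 1)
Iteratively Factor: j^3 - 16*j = (j + 4)*(j^2 - 4*j) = j*(j + 4)*(j - 4)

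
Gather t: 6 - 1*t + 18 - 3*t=24 - 4*t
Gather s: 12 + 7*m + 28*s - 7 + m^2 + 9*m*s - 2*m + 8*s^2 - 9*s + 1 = m^2 + 5*m + 8*s^2 + s*(9*m + 19) + 6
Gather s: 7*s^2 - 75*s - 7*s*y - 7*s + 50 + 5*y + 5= 7*s^2 + s*(-7*y - 82) + 5*y + 55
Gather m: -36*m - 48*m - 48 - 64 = -84*m - 112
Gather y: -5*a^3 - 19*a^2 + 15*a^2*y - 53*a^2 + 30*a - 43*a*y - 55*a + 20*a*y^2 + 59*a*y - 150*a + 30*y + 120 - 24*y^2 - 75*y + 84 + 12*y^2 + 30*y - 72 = -5*a^3 - 72*a^2 - 175*a + y^2*(20*a - 12) + y*(15*a^2 + 16*a - 15) + 132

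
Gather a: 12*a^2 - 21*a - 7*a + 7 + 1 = 12*a^2 - 28*a + 8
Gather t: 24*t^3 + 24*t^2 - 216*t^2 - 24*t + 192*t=24*t^3 - 192*t^2 + 168*t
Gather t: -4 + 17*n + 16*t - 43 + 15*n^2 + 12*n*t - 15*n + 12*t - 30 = 15*n^2 + 2*n + t*(12*n + 28) - 77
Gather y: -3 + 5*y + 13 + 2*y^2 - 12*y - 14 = 2*y^2 - 7*y - 4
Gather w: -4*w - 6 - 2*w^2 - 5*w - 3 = -2*w^2 - 9*w - 9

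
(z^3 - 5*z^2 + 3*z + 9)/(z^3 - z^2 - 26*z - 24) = (z^2 - 6*z + 9)/(z^2 - 2*z - 24)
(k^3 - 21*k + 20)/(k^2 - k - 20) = (-k^3 + 21*k - 20)/(-k^2 + k + 20)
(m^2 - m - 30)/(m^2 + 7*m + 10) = (m - 6)/(m + 2)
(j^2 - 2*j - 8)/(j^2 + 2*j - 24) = (j + 2)/(j + 6)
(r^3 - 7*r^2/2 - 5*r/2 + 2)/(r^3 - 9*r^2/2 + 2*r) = (r + 1)/r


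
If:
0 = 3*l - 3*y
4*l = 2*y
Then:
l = 0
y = 0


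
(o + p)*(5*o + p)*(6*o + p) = 30*o^3 + 41*o^2*p + 12*o*p^2 + p^3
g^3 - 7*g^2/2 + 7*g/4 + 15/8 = (g - 5/2)*(g - 3/2)*(g + 1/2)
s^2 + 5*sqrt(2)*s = s*(s + 5*sqrt(2))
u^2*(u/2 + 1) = u^3/2 + u^2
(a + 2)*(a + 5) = a^2 + 7*a + 10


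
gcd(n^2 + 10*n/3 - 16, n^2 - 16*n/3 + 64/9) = n - 8/3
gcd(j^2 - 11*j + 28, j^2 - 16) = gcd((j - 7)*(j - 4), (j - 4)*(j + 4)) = j - 4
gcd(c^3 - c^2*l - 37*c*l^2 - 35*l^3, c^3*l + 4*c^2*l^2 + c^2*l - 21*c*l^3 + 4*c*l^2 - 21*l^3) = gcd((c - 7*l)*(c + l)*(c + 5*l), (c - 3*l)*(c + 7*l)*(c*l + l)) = 1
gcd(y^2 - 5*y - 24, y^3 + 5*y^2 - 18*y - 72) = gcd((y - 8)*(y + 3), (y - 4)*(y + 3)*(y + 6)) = y + 3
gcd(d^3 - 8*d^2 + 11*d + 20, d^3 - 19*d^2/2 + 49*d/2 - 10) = d^2 - 9*d + 20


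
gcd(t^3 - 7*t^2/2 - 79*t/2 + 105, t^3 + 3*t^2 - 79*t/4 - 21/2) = t + 6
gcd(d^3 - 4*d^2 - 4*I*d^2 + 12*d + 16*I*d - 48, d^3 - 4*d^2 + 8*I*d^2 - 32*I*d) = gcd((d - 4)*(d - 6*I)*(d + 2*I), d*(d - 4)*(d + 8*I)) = d - 4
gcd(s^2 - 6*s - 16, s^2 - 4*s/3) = 1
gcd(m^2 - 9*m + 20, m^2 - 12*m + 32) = m - 4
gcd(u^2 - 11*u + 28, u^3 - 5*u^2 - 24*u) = 1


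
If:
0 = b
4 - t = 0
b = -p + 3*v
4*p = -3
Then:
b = 0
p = -3/4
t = 4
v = -1/4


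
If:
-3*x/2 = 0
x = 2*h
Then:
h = 0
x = 0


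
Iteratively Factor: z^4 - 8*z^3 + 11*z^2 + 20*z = (z - 5)*(z^3 - 3*z^2 - 4*z) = (z - 5)*(z + 1)*(z^2 - 4*z) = (z - 5)*(z - 4)*(z + 1)*(z)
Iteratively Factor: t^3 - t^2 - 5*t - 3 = (t - 3)*(t^2 + 2*t + 1) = (t - 3)*(t + 1)*(t + 1)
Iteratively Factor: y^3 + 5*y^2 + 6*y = (y + 3)*(y^2 + 2*y) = (y + 2)*(y + 3)*(y)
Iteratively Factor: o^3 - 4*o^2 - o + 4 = (o - 1)*(o^2 - 3*o - 4) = (o - 1)*(o + 1)*(o - 4)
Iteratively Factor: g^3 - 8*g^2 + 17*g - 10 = (g - 5)*(g^2 - 3*g + 2) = (g - 5)*(g - 2)*(g - 1)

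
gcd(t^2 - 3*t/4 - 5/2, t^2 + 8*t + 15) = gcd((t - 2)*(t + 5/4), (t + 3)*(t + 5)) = 1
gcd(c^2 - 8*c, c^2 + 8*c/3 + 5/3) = 1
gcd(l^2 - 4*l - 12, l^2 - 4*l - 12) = l^2 - 4*l - 12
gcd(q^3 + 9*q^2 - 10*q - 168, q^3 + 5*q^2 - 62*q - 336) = q^2 + 13*q + 42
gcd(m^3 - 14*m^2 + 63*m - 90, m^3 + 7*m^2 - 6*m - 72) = m - 3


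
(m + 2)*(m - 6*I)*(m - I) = m^3 + 2*m^2 - 7*I*m^2 - 6*m - 14*I*m - 12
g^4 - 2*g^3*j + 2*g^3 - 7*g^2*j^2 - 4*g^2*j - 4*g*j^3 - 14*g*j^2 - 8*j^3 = (g + 2)*(g - 4*j)*(g + j)^2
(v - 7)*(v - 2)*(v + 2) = v^3 - 7*v^2 - 4*v + 28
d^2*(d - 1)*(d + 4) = d^4 + 3*d^3 - 4*d^2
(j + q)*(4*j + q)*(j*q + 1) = 4*j^3*q + 5*j^2*q^2 + 4*j^2 + j*q^3 + 5*j*q + q^2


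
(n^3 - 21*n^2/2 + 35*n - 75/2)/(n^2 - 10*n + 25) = (2*n^2 - 11*n + 15)/(2*(n - 5))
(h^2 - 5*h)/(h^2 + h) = (h - 5)/(h + 1)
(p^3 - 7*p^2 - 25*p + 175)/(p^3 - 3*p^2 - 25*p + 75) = (p - 7)/(p - 3)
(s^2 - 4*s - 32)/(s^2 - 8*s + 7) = (s^2 - 4*s - 32)/(s^2 - 8*s + 7)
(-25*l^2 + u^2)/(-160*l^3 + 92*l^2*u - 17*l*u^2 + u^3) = (5*l + u)/(32*l^2 - 12*l*u + u^2)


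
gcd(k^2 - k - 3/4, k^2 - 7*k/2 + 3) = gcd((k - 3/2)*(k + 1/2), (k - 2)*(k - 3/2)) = k - 3/2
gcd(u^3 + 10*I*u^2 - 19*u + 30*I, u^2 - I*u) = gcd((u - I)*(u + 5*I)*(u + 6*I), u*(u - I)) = u - I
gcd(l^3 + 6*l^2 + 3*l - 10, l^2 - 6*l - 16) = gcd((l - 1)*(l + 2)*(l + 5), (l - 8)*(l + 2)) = l + 2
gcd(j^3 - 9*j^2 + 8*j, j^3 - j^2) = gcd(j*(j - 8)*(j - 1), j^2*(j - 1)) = j^2 - j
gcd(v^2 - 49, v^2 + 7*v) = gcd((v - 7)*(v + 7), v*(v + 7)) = v + 7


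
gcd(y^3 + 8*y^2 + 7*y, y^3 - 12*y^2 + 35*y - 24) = 1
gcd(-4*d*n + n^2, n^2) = n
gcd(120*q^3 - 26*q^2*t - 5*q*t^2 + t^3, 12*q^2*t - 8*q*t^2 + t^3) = 6*q - t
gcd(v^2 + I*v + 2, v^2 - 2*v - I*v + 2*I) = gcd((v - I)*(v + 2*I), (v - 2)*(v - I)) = v - I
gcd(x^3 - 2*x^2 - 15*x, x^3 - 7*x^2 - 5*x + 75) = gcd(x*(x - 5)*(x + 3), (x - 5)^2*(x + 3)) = x^2 - 2*x - 15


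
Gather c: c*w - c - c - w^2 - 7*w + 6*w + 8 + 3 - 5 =c*(w - 2) - w^2 - w + 6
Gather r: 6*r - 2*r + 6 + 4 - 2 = 4*r + 8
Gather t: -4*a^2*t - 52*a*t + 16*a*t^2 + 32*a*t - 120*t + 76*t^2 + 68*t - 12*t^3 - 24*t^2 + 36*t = -12*t^3 + t^2*(16*a + 52) + t*(-4*a^2 - 20*a - 16)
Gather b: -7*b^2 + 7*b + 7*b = -7*b^2 + 14*b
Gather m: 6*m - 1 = 6*m - 1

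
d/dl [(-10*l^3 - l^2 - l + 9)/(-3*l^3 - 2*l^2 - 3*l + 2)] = (17*l^4 + 54*l^3 + 22*l^2 + 32*l + 25)/(9*l^6 + 12*l^5 + 22*l^4 + l^2 - 12*l + 4)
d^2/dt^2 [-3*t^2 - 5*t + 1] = -6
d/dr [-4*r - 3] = -4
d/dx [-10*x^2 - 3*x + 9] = -20*x - 3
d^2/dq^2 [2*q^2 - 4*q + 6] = 4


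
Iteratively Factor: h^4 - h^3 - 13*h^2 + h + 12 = (h - 1)*(h^3 - 13*h - 12) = (h - 1)*(h + 1)*(h^2 - h - 12) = (h - 4)*(h - 1)*(h + 1)*(h + 3)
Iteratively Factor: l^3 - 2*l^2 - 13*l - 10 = (l + 1)*(l^2 - 3*l - 10) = (l - 5)*(l + 1)*(l + 2)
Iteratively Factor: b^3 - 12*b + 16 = (b - 2)*(b^2 + 2*b - 8) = (b - 2)^2*(b + 4)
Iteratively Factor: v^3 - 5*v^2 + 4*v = (v)*(v^2 - 5*v + 4) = v*(v - 1)*(v - 4)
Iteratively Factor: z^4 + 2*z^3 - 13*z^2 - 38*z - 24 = (z - 4)*(z^3 + 6*z^2 + 11*z + 6) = (z - 4)*(z + 3)*(z^2 + 3*z + 2) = (z - 4)*(z + 2)*(z + 3)*(z + 1)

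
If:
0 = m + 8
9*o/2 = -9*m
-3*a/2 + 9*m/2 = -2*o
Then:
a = -8/3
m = -8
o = 16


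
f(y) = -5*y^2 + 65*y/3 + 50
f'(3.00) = -8.33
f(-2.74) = -46.90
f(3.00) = 70.00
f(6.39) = -15.71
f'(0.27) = 18.97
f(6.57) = -23.47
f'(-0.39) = 25.57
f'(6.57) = -44.03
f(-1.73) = -2.45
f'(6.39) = -42.23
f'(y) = 65/3 - 10*y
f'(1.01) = 11.57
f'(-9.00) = 111.67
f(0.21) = 54.33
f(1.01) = 66.78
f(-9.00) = -550.00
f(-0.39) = 40.79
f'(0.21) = 19.57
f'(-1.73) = 38.97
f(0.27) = 55.49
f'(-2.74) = 49.07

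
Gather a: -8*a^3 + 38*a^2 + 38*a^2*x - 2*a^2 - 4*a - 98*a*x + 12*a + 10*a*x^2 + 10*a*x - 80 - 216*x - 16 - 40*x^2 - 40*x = -8*a^3 + a^2*(38*x + 36) + a*(10*x^2 - 88*x + 8) - 40*x^2 - 256*x - 96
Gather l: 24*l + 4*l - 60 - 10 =28*l - 70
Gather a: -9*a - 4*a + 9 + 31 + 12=52 - 13*a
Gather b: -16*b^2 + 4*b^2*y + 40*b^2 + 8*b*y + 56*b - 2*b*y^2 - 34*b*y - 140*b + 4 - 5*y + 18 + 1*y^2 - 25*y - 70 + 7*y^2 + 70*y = b^2*(4*y + 24) + b*(-2*y^2 - 26*y - 84) + 8*y^2 + 40*y - 48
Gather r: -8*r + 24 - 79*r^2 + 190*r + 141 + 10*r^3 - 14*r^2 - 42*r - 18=10*r^3 - 93*r^2 + 140*r + 147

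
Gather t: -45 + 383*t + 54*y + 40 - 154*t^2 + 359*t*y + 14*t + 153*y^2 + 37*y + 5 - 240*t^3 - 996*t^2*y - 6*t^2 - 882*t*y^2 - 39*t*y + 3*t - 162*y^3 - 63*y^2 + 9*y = -240*t^3 + t^2*(-996*y - 160) + t*(-882*y^2 + 320*y + 400) - 162*y^3 + 90*y^2 + 100*y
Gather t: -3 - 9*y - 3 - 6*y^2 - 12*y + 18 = -6*y^2 - 21*y + 12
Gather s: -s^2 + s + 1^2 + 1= -s^2 + s + 2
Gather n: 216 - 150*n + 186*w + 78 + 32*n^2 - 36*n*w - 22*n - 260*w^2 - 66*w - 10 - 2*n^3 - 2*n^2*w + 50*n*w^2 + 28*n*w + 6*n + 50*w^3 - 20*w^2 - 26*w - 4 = -2*n^3 + n^2*(32 - 2*w) + n*(50*w^2 - 8*w - 166) + 50*w^3 - 280*w^2 + 94*w + 280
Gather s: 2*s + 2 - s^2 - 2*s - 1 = 1 - s^2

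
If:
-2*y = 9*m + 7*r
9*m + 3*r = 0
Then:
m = y/6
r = -y/2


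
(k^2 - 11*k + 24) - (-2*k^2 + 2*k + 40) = 3*k^2 - 13*k - 16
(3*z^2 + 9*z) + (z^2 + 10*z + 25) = 4*z^2 + 19*z + 25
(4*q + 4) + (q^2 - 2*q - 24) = q^2 + 2*q - 20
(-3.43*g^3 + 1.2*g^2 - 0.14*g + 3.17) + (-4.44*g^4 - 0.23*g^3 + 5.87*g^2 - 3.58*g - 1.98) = -4.44*g^4 - 3.66*g^3 + 7.07*g^2 - 3.72*g + 1.19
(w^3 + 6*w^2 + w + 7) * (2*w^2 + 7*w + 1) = 2*w^5 + 19*w^4 + 45*w^3 + 27*w^2 + 50*w + 7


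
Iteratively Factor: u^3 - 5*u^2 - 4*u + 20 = (u - 5)*(u^2 - 4) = (u - 5)*(u + 2)*(u - 2)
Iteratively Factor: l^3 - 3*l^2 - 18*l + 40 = (l - 5)*(l^2 + 2*l - 8) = (l - 5)*(l - 2)*(l + 4)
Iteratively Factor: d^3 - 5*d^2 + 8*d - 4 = (d - 1)*(d^2 - 4*d + 4) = (d - 2)*(d - 1)*(d - 2)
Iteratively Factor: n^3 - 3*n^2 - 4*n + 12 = (n - 3)*(n^2 - 4) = (n - 3)*(n - 2)*(n + 2)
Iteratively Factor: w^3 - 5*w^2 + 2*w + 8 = (w - 4)*(w^2 - w - 2) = (w - 4)*(w + 1)*(w - 2)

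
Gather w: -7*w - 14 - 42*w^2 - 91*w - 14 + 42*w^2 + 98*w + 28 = 0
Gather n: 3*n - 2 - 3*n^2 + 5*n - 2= -3*n^2 + 8*n - 4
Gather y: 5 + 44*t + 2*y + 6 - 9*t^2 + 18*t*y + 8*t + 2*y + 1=-9*t^2 + 52*t + y*(18*t + 4) + 12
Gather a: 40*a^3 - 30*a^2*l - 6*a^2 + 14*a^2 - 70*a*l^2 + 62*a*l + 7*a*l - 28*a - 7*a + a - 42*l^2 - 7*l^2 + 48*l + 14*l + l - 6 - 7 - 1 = 40*a^3 + a^2*(8 - 30*l) + a*(-70*l^2 + 69*l - 34) - 49*l^2 + 63*l - 14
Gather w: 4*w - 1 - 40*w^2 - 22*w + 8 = -40*w^2 - 18*w + 7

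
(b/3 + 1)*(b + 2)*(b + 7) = b^3/3 + 4*b^2 + 41*b/3 + 14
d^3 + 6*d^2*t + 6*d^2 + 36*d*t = d*(d + 6)*(d + 6*t)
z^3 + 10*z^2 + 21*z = z*(z + 3)*(z + 7)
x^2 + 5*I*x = x*(x + 5*I)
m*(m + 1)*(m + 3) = m^3 + 4*m^2 + 3*m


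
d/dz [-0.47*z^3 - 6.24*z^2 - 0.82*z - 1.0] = -1.41*z^2 - 12.48*z - 0.82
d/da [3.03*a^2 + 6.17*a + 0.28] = 6.06*a + 6.17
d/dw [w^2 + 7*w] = 2*w + 7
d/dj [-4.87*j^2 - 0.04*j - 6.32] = -9.74*j - 0.04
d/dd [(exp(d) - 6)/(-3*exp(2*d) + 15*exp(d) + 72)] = ((exp(d) - 6)*(2*exp(d) - 5) - exp(2*d) + 5*exp(d) + 24)*exp(d)/(3*(-exp(2*d) + 5*exp(d) + 24)^2)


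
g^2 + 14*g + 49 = (g + 7)^2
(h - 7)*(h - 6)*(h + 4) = h^3 - 9*h^2 - 10*h + 168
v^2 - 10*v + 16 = (v - 8)*(v - 2)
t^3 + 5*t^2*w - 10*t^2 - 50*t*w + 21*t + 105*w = (t - 7)*(t - 3)*(t + 5*w)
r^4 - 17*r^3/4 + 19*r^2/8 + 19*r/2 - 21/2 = (r - 2)^2*(r - 7/4)*(r + 3/2)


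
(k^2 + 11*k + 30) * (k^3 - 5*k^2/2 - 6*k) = k^5 + 17*k^4/2 - 7*k^3/2 - 141*k^2 - 180*k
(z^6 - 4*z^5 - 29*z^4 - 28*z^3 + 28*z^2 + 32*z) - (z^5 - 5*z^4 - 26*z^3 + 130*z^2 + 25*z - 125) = z^6 - 5*z^5 - 24*z^4 - 2*z^3 - 102*z^2 + 7*z + 125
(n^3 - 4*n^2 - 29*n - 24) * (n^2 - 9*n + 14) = n^5 - 13*n^4 + 21*n^3 + 181*n^2 - 190*n - 336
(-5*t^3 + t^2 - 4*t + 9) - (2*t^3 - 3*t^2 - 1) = -7*t^3 + 4*t^2 - 4*t + 10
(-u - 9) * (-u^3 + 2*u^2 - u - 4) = u^4 + 7*u^3 - 17*u^2 + 13*u + 36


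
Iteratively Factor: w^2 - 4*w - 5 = (w - 5)*(w + 1)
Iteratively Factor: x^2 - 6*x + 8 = (x - 4)*(x - 2)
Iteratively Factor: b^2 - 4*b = (b - 4)*(b)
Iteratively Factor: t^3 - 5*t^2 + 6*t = (t)*(t^2 - 5*t + 6) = t*(t - 2)*(t - 3)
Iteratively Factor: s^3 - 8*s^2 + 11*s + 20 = (s + 1)*(s^2 - 9*s + 20) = (s - 4)*(s + 1)*(s - 5)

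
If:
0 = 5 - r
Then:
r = 5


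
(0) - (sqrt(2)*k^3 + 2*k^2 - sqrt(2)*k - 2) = -sqrt(2)*k^3 - 2*k^2 + sqrt(2)*k + 2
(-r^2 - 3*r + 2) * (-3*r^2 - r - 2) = 3*r^4 + 10*r^3 - r^2 + 4*r - 4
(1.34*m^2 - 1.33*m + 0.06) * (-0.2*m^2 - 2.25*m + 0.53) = -0.268*m^4 - 2.749*m^3 + 3.6907*m^2 - 0.8399*m + 0.0318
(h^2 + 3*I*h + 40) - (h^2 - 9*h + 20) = 9*h + 3*I*h + 20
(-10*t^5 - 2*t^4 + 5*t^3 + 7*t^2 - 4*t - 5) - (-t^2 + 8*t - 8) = -10*t^5 - 2*t^4 + 5*t^3 + 8*t^2 - 12*t + 3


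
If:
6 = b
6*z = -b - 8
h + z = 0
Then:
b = 6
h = 7/3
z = -7/3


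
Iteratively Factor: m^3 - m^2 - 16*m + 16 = (m - 4)*(m^2 + 3*m - 4) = (m - 4)*(m - 1)*(m + 4)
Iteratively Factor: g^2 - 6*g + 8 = (g - 2)*(g - 4)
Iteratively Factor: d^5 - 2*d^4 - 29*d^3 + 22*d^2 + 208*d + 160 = (d - 4)*(d^4 + 2*d^3 - 21*d^2 - 62*d - 40) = (d - 5)*(d - 4)*(d^3 + 7*d^2 + 14*d + 8) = (d - 5)*(d - 4)*(d + 2)*(d^2 + 5*d + 4) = (d - 5)*(d - 4)*(d + 1)*(d + 2)*(d + 4)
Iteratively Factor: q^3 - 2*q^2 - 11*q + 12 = (q + 3)*(q^2 - 5*q + 4) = (q - 1)*(q + 3)*(q - 4)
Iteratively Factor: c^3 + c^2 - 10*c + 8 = (c + 4)*(c^2 - 3*c + 2) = (c - 1)*(c + 4)*(c - 2)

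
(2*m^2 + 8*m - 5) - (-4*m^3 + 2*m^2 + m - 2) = 4*m^3 + 7*m - 3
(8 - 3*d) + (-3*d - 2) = 6 - 6*d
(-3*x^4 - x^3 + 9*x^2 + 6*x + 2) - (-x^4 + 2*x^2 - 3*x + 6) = -2*x^4 - x^3 + 7*x^2 + 9*x - 4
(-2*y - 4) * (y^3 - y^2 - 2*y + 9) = -2*y^4 - 2*y^3 + 8*y^2 - 10*y - 36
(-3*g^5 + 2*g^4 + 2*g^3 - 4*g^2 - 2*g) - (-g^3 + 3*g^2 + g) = -3*g^5 + 2*g^4 + 3*g^3 - 7*g^2 - 3*g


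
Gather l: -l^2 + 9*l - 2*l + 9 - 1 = -l^2 + 7*l + 8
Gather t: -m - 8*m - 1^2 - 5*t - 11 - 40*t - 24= -9*m - 45*t - 36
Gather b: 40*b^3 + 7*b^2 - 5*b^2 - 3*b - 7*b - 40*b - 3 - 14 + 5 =40*b^3 + 2*b^2 - 50*b - 12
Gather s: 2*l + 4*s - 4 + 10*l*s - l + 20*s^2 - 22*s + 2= l + 20*s^2 + s*(10*l - 18) - 2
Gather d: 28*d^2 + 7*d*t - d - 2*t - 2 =28*d^2 + d*(7*t - 1) - 2*t - 2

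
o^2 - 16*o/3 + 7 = (o - 3)*(o - 7/3)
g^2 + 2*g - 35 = (g - 5)*(g + 7)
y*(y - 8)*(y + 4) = y^3 - 4*y^2 - 32*y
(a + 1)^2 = a^2 + 2*a + 1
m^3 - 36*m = m*(m - 6)*(m + 6)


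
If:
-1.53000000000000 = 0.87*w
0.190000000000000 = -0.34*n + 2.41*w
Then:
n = -13.02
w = -1.76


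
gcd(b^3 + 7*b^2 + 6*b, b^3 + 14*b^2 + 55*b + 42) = b^2 + 7*b + 6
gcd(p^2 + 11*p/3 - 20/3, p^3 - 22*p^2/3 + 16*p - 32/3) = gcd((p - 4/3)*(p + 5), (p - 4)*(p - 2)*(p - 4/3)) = p - 4/3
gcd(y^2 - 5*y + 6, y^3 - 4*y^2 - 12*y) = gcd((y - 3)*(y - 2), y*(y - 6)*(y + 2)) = 1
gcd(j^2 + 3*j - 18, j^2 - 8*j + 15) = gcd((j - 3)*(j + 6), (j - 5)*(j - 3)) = j - 3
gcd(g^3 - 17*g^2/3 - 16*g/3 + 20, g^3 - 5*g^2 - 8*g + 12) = g^2 - 4*g - 12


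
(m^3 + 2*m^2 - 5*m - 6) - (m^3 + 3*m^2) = -m^2 - 5*m - 6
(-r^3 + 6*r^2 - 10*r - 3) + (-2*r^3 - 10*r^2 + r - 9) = -3*r^3 - 4*r^2 - 9*r - 12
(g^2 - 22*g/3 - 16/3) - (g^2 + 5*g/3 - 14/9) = -9*g - 34/9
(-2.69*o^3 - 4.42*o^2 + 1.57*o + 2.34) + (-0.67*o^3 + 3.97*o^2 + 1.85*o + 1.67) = -3.36*o^3 - 0.45*o^2 + 3.42*o + 4.01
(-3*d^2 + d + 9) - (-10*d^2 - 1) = 7*d^2 + d + 10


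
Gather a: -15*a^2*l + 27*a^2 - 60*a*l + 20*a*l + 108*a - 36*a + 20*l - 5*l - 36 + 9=a^2*(27 - 15*l) + a*(72 - 40*l) + 15*l - 27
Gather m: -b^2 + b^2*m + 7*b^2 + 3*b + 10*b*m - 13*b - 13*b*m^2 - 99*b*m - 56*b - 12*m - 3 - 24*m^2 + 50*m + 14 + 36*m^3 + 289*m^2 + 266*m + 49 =6*b^2 - 66*b + 36*m^3 + m^2*(265 - 13*b) + m*(b^2 - 89*b + 304) + 60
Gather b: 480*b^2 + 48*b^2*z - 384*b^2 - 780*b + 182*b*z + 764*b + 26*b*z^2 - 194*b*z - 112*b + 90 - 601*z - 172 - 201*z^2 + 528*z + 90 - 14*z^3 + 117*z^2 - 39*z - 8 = b^2*(48*z + 96) + b*(26*z^2 - 12*z - 128) - 14*z^3 - 84*z^2 - 112*z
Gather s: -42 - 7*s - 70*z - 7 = -7*s - 70*z - 49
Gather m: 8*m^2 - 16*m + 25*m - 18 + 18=8*m^2 + 9*m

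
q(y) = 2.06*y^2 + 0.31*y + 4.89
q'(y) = 4.12*y + 0.31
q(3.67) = 33.77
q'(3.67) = 15.43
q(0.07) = 4.92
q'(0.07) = 0.60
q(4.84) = 54.65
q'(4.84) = 20.25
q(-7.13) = 107.40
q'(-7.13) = -29.07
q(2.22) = 15.73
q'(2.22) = 9.46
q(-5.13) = 57.51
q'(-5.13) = -20.83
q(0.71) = 6.15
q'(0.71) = 3.24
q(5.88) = 77.94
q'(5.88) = 24.54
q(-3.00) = 22.50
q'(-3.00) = -12.05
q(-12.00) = 297.81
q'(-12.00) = -49.13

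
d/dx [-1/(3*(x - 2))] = 1/(3*(x - 2)^2)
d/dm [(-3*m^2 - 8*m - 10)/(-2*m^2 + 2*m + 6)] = (-11*m^2 - 38*m - 14)/(2*(m^4 - 2*m^3 - 5*m^2 + 6*m + 9))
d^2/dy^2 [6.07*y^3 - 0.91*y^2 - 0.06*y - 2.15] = 36.42*y - 1.82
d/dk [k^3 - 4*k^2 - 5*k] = 3*k^2 - 8*k - 5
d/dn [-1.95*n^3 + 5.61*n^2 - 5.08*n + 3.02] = -5.85*n^2 + 11.22*n - 5.08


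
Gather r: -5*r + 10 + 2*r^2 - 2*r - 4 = 2*r^2 - 7*r + 6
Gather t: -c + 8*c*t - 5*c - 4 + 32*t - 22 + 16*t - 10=-6*c + t*(8*c + 48) - 36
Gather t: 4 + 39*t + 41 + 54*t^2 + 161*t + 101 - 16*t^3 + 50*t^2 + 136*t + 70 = -16*t^3 + 104*t^2 + 336*t + 216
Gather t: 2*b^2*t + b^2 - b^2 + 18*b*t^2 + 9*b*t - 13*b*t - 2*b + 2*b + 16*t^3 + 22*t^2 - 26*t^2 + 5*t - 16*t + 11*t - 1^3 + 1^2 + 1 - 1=16*t^3 + t^2*(18*b - 4) + t*(2*b^2 - 4*b)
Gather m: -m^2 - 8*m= -m^2 - 8*m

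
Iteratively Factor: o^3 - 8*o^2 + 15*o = (o - 5)*(o^2 - 3*o) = (o - 5)*(o - 3)*(o)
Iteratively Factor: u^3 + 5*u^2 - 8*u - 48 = (u + 4)*(u^2 + u - 12) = (u - 3)*(u + 4)*(u + 4)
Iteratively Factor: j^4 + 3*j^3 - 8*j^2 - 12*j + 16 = (j + 4)*(j^3 - j^2 - 4*j + 4) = (j + 2)*(j + 4)*(j^2 - 3*j + 2) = (j - 1)*(j + 2)*(j + 4)*(j - 2)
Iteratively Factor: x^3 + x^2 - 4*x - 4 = (x + 1)*(x^2 - 4) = (x - 2)*(x + 1)*(x + 2)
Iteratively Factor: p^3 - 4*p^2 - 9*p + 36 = (p - 4)*(p^2 - 9) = (p - 4)*(p - 3)*(p + 3)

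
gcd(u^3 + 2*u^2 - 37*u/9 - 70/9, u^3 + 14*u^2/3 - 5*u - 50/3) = u^2 - u/3 - 10/3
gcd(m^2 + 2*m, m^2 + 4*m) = m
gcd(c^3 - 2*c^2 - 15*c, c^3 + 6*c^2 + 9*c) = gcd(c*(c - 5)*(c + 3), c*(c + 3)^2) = c^2 + 3*c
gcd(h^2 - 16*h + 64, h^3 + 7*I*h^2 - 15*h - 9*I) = 1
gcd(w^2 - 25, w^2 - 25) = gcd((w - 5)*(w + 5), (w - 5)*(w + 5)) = w^2 - 25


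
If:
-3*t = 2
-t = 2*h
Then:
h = 1/3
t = -2/3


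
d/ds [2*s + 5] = 2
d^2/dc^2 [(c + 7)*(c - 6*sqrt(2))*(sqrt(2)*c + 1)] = 6*sqrt(2)*c - 22 + 14*sqrt(2)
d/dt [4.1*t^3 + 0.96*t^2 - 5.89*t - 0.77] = 12.3*t^2 + 1.92*t - 5.89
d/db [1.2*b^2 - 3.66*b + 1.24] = 2.4*b - 3.66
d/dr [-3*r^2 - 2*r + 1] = -6*r - 2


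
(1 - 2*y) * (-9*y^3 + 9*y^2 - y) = 18*y^4 - 27*y^3 + 11*y^2 - y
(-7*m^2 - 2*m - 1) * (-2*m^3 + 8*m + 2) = 14*m^5 + 4*m^4 - 54*m^3 - 30*m^2 - 12*m - 2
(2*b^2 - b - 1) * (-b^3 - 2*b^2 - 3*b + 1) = -2*b^5 - 3*b^4 - 3*b^3 + 7*b^2 + 2*b - 1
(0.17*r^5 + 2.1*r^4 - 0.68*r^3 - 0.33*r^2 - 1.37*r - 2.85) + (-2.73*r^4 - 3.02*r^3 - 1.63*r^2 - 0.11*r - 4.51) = 0.17*r^5 - 0.63*r^4 - 3.7*r^3 - 1.96*r^2 - 1.48*r - 7.36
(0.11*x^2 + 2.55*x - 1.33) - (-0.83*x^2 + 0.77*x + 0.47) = 0.94*x^2 + 1.78*x - 1.8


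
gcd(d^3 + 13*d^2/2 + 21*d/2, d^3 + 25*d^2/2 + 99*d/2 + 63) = d^2 + 13*d/2 + 21/2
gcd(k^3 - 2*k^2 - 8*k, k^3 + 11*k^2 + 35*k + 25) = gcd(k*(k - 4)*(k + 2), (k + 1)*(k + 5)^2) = 1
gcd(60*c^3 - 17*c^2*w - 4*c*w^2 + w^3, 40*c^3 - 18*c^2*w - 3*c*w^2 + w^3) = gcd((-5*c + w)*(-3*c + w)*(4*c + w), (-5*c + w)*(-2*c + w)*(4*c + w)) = -20*c^2 - c*w + w^2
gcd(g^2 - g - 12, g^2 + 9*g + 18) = g + 3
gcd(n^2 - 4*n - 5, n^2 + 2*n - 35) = n - 5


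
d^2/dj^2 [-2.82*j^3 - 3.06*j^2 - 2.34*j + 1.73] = -16.92*j - 6.12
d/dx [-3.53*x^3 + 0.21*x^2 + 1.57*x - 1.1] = -10.59*x^2 + 0.42*x + 1.57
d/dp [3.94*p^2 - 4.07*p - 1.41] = 7.88*p - 4.07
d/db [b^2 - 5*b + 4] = 2*b - 5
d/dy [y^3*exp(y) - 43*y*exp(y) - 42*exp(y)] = (y^3 + 3*y^2 - 43*y - 85)*exp(y)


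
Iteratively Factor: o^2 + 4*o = (o)*(o + 4)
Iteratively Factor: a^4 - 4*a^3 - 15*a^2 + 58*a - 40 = (a - 2)*(a^3 - 2*a^2 - 19*a + 20) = (a - 5)*(a - 2)*(a^2 + 3*a - 4) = (a - 5)*(a - 2)*(a + 4)*(a - 1)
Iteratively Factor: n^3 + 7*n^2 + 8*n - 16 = (n + 4)*(n^2 + 3*n - 4) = (n - 1)*(n + 4)*(n + 4)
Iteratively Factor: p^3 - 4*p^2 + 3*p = (p)*(p^2 - 4*p + 3) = p*(p - 3)*(p - 1)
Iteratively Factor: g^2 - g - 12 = (g - 4)*(g + 3)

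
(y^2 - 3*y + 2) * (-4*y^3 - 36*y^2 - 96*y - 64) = -4*y^5 - 24*y^4 + 4*y^3 + 152*y^2 - 128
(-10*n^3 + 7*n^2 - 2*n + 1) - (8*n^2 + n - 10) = -10*n^3 - n^2 - 3*n + 11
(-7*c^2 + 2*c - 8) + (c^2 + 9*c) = -6*c^2 + 11*c - 8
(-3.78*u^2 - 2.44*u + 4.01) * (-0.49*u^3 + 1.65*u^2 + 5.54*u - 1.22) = 1.8522*u^5 - 5.0414*u^4 - 26.9321*u^3 - 2.2895*u^2 + 25.1922*u - 4.8922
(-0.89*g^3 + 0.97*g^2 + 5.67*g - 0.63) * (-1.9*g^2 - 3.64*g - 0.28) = 1.691*g^5 + 1.3966*g^4 - 14.0546*g^3 - 19.7134*g^2 + 0.7056*g + 0.1764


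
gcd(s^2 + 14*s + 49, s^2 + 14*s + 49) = s^2 + 14*s + 49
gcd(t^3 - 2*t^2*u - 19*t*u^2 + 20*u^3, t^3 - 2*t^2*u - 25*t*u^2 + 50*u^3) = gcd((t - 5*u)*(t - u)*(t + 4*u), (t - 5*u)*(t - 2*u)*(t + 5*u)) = t - 5*u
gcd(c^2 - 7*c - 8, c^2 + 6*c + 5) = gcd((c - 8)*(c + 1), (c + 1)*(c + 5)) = c + 1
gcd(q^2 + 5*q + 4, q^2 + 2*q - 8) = q + 4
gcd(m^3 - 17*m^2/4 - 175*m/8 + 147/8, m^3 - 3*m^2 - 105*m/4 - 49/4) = m^2 - 7*m/2 - 49/2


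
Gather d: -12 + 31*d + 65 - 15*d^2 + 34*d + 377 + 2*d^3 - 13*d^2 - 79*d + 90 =2*d^3 - 28*d^2 - 14*d + 520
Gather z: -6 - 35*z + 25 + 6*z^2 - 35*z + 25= 6*z^2 - 70*z + 44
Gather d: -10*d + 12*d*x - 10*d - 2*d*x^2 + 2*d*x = d*(-2*x^2 + 14*x - 20)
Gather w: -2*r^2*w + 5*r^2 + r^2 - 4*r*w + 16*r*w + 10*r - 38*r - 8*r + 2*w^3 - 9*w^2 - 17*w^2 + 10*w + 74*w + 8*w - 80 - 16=6*r^2 - 36*r + 2*w^3 - 26*w^2 + w*(-2*r^2 + 12*r + 92) - 96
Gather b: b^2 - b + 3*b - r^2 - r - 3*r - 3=b^2 + 2*b - r^2 - 4*r - 3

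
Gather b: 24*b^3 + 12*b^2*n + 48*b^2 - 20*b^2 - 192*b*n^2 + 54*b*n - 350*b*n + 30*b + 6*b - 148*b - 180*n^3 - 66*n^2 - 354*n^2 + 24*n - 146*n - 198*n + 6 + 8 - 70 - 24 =24*b^3 + b^2*(12*n + 28) + b*(-192*n^2 - 296*n - 112) - 180*n^3 - 420*n^2 - 320*n - 80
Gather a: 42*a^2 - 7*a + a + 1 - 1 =42*a^2 - 6*a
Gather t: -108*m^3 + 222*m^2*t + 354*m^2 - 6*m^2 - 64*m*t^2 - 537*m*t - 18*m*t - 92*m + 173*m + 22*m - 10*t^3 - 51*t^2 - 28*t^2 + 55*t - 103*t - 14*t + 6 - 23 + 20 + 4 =-108*m^3 + 348*m^2 + 103*m - 10*t^3 + t^2*(-64*m - 79) + t*(222*m^2 - 555*m - 62) + 7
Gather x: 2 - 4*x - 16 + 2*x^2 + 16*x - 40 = 2*x^2 + 12*x - 54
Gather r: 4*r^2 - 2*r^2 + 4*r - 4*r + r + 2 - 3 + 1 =2*r^2 + r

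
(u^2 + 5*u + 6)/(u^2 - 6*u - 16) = (u + 3)/(u - 8)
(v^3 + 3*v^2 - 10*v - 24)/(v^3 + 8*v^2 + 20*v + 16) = (v - 3)/(v + 2)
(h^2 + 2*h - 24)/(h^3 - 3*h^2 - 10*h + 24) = (h + 6)/(h^2 + h - 6)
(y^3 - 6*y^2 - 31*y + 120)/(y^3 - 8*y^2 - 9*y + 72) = (y + 5)/(y + 3)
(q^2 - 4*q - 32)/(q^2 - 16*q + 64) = (q + 4)/(q - 8)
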